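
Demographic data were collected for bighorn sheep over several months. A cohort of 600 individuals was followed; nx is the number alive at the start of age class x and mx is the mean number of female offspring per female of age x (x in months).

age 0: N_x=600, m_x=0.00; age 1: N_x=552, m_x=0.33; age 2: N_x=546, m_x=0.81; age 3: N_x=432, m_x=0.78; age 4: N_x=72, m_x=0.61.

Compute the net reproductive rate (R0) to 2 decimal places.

lx = nx/n0 = nx/600: 1, 0.92, 0.91, 0.72, 0.12
lx·mx by age: 0, 0.3036, 0.7371, 0.5616, 0.0732
R0 = Σ lx·mx = 1.6755 → 1.68

1.68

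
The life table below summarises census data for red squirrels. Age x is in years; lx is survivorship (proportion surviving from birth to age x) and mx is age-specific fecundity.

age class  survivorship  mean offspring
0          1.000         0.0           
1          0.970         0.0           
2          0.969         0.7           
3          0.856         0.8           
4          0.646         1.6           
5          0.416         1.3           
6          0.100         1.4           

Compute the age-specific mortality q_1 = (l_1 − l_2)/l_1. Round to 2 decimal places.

0.00

q_1 = (l_1 − l_2) / l_1 = (0.97 − 0.969) / 0.97
     = 0.001 / 0.97 = 0.001031… → 0.00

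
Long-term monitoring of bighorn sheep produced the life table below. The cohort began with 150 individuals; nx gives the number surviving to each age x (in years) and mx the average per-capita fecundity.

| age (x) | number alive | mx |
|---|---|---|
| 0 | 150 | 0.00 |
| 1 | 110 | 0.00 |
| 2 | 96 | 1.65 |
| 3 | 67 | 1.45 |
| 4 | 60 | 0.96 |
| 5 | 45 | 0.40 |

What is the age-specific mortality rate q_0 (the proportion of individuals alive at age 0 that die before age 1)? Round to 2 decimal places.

0.27

lx = nx/n0 = nx/150: 1, 0.73333…, 0.64, 0.44667…, 0.4, 0.3
q_0 = (l_0 − l_1) / l_0 = (1 − 0.733333…) / 1
     = 0.266667… / 1 = 0.266667… → 0.27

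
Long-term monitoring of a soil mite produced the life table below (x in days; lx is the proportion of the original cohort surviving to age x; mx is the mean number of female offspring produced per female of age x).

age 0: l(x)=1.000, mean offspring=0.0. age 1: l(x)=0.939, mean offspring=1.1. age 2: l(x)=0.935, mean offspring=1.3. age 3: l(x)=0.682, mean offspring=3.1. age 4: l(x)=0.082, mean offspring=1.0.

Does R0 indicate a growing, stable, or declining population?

growing

R0 = Σ lx·mx = 0 + 1.0329 + 1.2155 + 2.1142 + 0.082 = 4.4446
R0 > 1, so the population is growing.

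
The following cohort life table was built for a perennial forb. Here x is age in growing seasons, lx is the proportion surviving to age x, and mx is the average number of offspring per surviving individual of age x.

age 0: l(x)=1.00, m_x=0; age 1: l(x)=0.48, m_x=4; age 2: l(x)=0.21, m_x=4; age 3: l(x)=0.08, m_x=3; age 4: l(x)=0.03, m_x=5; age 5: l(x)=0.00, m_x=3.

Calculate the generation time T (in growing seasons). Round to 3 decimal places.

1.562

lx·mx: 0, 1.92, 0.84, 0.24, 0.15, 0 → R0 = 3.15
x·lx·mx: 0, 1.92, 1.68, 0.72, 0.6, 0 → Σ = 4.92
T = 4.92 / 3.15 = 1.561905… → 1.562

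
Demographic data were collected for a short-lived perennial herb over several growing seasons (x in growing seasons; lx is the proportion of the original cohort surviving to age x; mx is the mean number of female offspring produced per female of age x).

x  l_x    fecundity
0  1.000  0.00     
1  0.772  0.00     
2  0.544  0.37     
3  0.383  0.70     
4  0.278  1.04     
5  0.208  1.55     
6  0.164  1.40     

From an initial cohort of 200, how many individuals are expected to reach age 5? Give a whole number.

42

Expected survivors = N0 · l_5 = 200 × 0.208 = 41.6 → 42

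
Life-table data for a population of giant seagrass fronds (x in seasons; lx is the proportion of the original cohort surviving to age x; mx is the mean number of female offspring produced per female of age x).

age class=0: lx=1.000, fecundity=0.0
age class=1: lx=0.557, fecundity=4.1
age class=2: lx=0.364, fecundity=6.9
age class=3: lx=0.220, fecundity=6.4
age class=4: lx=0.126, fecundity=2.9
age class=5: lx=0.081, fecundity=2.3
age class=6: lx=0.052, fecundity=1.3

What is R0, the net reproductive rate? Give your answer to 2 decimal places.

6.82

lx·mx by age: 0, 2.2837, 2.5116, 1.408, 0.3654, 0.1863, 0.0676
R0 = Σ lx·mx = 6.8226 → 6.82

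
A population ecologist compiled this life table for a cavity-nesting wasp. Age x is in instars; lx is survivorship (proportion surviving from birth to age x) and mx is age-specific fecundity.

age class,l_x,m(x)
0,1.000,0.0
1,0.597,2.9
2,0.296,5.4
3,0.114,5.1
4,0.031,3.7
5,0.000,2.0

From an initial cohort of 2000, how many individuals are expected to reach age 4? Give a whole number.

62

Expected survivors = N0 · l_4 = 2000 × 0.031 = 62 → 62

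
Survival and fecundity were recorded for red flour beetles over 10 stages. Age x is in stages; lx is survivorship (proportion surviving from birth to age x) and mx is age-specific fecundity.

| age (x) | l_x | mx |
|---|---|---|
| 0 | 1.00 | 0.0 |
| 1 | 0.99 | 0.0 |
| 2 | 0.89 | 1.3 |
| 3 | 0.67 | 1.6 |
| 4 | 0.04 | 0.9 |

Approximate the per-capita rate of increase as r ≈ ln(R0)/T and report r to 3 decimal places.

R0 = Σ lx·mx = 0 + 0 + 1.157 + 1.072 + 0.036 = 2.265
Σ x·lx·mx = 5.674; T = 5.674/2.265 = 2.50508…
r ≈ ln(R0)/T = ln(2.265)/2.50508… = 0.32637… → 0.326

0.326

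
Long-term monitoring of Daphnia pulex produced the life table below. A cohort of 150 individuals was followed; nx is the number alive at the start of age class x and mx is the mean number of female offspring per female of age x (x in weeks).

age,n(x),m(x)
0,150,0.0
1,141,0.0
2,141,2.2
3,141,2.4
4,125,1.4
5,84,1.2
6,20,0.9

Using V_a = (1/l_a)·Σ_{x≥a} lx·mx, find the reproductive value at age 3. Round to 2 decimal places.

lx = nx/n0 = nx/150: 1, 0.94, 0.94, 0.94, 0.83333…, 0.56, 0.13333…
lx·mx for x ≥ 3: 2.256, 1.166667…, 0.672, 0.12… → sum = 4.214667…
V_3 = 4.214667… / l_3 = 4.214667… / 0.94 = 4.483688… → 4.48

4.48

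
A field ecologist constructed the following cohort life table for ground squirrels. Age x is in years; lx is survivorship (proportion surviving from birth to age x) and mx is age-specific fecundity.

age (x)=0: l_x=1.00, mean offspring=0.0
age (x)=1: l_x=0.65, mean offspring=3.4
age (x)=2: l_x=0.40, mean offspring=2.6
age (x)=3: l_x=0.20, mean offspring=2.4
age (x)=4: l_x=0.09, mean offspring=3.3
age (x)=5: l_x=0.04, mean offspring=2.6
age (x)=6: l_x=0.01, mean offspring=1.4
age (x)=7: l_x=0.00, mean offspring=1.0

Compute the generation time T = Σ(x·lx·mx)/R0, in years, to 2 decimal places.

lx·mx: 0, 2.21, 1.04, 0.48, 0.297, 0.104, 0.014, 0 → R0 = 4.145
x·lx·mx: 0, 2.21, 2.08, 1.44, 1.188, 0.52, 0.084, 0 → Σ = 7.522
T = 7.522 / 4.145 = 1.814717… → 1.81

1.81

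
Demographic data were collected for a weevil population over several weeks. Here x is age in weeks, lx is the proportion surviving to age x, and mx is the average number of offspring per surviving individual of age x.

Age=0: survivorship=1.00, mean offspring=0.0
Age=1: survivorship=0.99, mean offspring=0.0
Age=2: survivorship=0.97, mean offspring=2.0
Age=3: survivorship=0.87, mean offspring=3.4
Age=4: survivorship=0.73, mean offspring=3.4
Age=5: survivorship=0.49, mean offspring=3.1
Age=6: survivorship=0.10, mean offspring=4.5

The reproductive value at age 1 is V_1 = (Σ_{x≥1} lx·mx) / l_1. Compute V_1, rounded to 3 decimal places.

lx·mx for x ≥ 1: 0, 1.94, 2.958, 2.482, 1.519, 0.45 → sum = 9.349
V_1 = 9.349 / l_1 = 9.349 / 0.99 = 9.443434… → 9.443

9.443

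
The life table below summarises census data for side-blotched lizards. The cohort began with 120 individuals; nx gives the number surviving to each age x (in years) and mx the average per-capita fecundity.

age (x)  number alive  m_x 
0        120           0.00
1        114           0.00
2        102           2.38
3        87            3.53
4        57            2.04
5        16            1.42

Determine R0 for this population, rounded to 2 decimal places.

lx = nx/n0 = nx/120: 1, 0.95, 0.85, 0.725, 0.475, 0.13333…
lx·mx by age: 0, 0, 2.023, 2.55925, 0.969, 0.189333…
R0 = Σ lx·mx = 5.740583… → 5.74

5.74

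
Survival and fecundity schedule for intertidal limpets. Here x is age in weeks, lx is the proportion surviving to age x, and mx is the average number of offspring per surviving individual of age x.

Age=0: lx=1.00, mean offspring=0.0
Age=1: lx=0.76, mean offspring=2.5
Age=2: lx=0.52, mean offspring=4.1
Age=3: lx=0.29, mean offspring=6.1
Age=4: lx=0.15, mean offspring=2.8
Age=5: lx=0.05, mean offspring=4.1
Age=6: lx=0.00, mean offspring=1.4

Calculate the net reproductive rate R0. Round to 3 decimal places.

lx·mx by age: 0, 1.9, 2.132, 1.769, 0.42, 0.205, 0
R0 = Σ lx·mx = 6.426 → 6.426

6.426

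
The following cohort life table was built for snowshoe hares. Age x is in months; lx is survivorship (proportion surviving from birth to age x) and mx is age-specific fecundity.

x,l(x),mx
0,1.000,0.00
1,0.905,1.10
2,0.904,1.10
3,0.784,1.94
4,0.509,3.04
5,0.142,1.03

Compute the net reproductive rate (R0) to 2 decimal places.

lx·mx by age: 0, 0.9955, 0.9944, 1.52096, 1.54736, 0.14626
R0 = Σ lx·mx = 5.20448 → 5.20

5.20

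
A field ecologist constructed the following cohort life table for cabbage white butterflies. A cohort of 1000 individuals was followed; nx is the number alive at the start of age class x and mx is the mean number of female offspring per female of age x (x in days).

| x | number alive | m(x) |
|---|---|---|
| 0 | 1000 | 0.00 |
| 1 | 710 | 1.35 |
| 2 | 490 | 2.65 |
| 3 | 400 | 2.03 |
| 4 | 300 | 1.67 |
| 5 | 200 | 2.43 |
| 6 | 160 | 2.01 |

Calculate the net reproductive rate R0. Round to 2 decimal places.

lx = nx/n0 = nx/1000: 1, 0.71, 0.49, 0.4, 0.3, 0.2, 0.16
lx·mx by age: 0, 0.9585, 1.2985, 0.812, 0.501, 0.486, 0.3216
R0 = Σ lx·mx = 4.3776 → 4.38

4.38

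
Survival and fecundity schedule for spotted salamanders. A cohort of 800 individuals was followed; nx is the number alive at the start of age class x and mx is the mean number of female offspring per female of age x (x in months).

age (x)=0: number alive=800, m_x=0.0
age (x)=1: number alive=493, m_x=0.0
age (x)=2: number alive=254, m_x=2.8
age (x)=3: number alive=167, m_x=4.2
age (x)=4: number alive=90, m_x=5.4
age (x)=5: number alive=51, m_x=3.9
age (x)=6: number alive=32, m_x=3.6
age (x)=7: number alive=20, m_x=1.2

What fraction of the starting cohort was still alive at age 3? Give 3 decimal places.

l_3 = n_3/n_0 = 167/800 = 0.20875 → 0.209

0.209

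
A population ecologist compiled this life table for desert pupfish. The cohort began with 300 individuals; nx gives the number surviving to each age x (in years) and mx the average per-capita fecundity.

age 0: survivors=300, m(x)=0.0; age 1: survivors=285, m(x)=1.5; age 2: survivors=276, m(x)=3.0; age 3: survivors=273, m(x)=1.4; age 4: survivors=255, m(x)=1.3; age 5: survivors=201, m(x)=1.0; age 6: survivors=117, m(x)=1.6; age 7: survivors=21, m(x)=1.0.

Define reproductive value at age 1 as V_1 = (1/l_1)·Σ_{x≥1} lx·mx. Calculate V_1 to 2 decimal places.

lx = nx/n0 = nx/300: 1, 0.95, 0.92, 0.91, 0.85, 0.67, 0.39, 0.07
lx·mx for x ≥ 1: 1.425, 2.76, 1.274, 1.105, 0.67, 0.624, 0.07 → sum = 7.928
V_1 = 7.928 / l_1 = 7.928 / 0.95 = 8.345263… → 8.35

8.35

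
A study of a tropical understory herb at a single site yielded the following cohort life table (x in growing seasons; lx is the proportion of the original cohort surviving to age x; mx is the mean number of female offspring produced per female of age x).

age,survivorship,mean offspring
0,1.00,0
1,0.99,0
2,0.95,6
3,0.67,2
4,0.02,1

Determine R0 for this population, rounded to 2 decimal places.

7.06

lx·mx by age: 0, 0, 5.7, 1.34, 0.02
R0 = Σ lx·mx = 7.06 → 7.06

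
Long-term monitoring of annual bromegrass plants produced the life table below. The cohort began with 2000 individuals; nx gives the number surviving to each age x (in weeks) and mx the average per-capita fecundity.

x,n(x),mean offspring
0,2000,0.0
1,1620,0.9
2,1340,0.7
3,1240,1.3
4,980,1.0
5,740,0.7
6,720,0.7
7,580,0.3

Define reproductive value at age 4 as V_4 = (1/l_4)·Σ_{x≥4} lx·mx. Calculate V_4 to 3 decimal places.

2.220

lx = nx/n0 = nx/2000: 1, 0.81, 0.67, 0.62, 0.49, 0.37, 0.36, 0.29
lx·mx for x ≥ 4: 0.49, 0.259, 0.252, 0.087 → sum = 1.088
V_4 = 1.088 / l_4 = 1.088 / 0.49 = 2.220408… → 2.220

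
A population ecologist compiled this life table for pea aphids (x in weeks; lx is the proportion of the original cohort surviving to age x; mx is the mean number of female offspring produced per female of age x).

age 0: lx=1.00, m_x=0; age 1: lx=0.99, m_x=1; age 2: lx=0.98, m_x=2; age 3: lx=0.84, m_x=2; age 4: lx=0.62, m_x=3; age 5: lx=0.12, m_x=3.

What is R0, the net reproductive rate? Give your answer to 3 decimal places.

lx·mx by age: 0, 0.99, 1.96, 1.68, 1.86, 0.36
R0 = Σ lx·mx = 6.85 → 6.850

6.850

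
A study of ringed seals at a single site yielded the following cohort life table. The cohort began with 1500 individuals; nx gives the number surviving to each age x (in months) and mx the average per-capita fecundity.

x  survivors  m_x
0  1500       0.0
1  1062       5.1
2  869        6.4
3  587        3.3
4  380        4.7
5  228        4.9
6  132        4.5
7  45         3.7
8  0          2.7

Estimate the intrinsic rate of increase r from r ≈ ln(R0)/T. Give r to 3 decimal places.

lx = nx/n0 = nx/1500: 1, 0.708, 0.57933…, 0.39133…, 0.25333…, 0.152, 0.088, 0.03, 0
R0 = Σ lx·mx = 0 + 3.6108 + 3.70773… + 1.2914… + 1.19067… + 0.7448 + 0.396 + 0.111 + 0 = 11.0524…
Σ x·lx·mx = 26.540133…; T = 26.540133…/11.0524… = 2.4013…
r ≈ ln(R0)/T = ln(11.0524…)/2.4013… = 1.00056… → 1.001

1.001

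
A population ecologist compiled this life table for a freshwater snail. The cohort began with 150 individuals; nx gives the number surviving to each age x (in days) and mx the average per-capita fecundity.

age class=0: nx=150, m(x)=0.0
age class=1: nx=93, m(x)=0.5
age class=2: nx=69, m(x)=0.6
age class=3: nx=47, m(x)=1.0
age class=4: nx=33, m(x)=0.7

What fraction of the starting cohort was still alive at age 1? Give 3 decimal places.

0.620

l_1 = n_1/n_0 = 93/150 = 0.62 → 0.620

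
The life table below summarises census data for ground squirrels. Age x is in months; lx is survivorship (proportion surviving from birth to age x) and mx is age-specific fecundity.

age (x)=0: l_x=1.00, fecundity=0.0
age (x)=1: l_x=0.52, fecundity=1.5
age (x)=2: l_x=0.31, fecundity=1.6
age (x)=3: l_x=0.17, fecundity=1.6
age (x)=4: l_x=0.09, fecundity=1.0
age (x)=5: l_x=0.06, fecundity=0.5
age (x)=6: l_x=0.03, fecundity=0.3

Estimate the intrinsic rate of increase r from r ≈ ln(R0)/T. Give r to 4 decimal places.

0.2751

R0 = Σ lx·mx = 0 + 0.78 + 0.496 + 0.272 + 0.09 + 0.03 + 0.009 = 1.677
Σ x·lx·mx = 3.152; T = 3.152/1.677 = 1.87955…
r ≈ ln(R0)/T = ln(1.677)/1.87955… = 0.27507… → 0.2751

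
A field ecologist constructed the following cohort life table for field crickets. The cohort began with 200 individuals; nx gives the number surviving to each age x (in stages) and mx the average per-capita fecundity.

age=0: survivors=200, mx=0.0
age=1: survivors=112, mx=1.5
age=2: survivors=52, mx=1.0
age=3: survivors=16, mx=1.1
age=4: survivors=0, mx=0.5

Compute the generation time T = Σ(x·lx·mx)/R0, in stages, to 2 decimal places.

lx = nx/n0 = nx/200: 1, 0.56, 0.26, 0.08, 0
lx·mx: 0, 0.84, 0.26, 0.088, 0 → R0 = 1.188
x·lx·mx: 0, 0.84, 0.52, 0.264, 0 → Σ = 1.624
T = 1.624 / 1.188 = 1.367003… → 1.37

1.37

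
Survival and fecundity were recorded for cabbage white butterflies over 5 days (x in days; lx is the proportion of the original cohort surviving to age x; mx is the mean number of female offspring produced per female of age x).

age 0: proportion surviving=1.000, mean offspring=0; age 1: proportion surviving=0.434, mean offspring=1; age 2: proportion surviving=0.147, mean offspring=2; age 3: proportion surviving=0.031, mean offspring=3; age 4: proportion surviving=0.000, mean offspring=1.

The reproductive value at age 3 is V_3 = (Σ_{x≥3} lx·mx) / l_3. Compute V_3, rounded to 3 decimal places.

3.000

lx·mx for x ≥ 3: 0.093, 0 → sum = 0.093
V_3 = 0.093 / l_3 = 0.093 / 0.031 = 3 → 3.000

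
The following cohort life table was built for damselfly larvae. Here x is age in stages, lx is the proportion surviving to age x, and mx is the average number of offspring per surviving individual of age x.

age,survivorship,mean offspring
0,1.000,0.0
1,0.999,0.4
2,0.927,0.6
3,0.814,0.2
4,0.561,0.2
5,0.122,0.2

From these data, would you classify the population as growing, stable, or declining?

growing

R0 = Σ lx·mx = 0 + 0.3996 + 0.5562 + 0.1628 + 0.1122 + 0.0244 = 1.2552
R0 > 1, so the population is growing.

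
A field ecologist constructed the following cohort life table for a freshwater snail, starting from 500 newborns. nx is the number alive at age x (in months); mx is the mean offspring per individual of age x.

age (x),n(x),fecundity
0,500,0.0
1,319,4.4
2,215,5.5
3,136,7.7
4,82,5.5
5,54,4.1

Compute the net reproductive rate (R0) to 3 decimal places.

lx = nx/n0 = nx/500: 1, 0.638, 0.43, 0.272, 0.164, 0.108
lx·mx by age: 0, 2.8072, 2.365, 2.0944, 0.902, 0.4428
R0 = Σ lx·mx = 8.6114 → 8.611

8.611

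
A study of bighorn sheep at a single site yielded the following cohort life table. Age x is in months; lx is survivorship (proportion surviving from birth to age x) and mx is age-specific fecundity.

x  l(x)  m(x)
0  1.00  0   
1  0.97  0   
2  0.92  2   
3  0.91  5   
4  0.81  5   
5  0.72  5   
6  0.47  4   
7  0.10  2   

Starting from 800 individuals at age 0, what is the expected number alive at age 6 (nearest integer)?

376

Expected survivors = N0 · l_6 = 800 × 0.47 = 376 → 376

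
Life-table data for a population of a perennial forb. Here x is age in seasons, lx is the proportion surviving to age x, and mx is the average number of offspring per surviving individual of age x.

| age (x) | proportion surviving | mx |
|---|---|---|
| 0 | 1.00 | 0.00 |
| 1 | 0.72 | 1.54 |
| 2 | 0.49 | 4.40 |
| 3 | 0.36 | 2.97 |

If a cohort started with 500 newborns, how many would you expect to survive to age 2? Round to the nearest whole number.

245

Expected survivors = N0 · l_2 = 500 × 0.49 = 245 → 245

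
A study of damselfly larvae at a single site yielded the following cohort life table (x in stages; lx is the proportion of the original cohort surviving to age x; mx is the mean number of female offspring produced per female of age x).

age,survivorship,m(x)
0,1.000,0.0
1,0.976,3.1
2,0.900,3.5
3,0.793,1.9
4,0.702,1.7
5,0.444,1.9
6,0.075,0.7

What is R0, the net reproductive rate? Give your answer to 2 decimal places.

9.77

lx·mx by age: 0, 3.0256, 3.15, 1.5067, 1.1934, 0.8436, 0.0525
R0 = Σ lx·mx = 9.7718 → 9.77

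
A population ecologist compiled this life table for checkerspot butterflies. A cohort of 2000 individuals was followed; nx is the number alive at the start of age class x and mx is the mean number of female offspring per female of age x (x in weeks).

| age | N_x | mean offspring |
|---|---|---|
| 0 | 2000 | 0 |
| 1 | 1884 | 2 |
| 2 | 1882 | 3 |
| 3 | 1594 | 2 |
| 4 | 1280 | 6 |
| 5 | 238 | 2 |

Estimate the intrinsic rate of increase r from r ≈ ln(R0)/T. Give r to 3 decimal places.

0.841

lx = nx/n0 = nx/2000: 1, 0.942, 0.941, 0.797, 0.64, 0.119
R0 = Σ lx·mx = 0 + 1.884 + 2.823 + 1.594 + 3.84 + 0.238 = 10.379
Σ x·lx·mx = 28.862; T = 28.862/10.379 = 2.78081…
r ≈ ln(R0)/T = ln(10.379)/2.78081… = 0.8414… → 0.841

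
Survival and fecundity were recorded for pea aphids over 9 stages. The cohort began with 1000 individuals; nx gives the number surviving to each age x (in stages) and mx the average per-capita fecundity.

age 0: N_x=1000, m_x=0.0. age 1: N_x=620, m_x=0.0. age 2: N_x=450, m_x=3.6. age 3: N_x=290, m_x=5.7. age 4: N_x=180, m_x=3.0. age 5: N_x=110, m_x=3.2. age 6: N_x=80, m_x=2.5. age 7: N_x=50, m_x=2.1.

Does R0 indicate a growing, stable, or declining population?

lx = nx/n0 = nx/1000: 1, 0.62, 0.45, 0.29, 0.18, 0.11, 0.08, 0.05
R0 = Σ lx·mx = 0 + 0 + 1.62 + 1.653 + 0.54 + 0.352 + 0.2 + 0.105 = 4.47
R0 > 1, so the population is growing.

growing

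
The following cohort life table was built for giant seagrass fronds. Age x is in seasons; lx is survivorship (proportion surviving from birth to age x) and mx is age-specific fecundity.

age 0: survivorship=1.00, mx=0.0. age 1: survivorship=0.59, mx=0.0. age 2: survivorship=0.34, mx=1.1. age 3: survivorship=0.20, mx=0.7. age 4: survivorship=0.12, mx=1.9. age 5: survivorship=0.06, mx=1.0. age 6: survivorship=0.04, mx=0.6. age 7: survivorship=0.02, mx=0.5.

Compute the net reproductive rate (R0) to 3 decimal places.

0.836

lx·mx by age: 0, 0, 0.374, 0.14, 0.228, 0.06, 0.024, 0.01
R0 = Σ lx·mx = 0.836 → 0.836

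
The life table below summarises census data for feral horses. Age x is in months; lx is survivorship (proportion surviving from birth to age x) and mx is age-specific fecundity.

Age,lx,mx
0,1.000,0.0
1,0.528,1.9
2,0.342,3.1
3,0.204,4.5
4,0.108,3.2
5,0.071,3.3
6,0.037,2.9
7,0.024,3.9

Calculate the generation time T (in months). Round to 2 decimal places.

2.59

lx·mx: 0, 1.0032, 1.0602, 0.918, 0.3456, 0.2343, 0.1073, 0.0936 → R0 = 3.7622
x·lx·mx: 0, 1.0032, 2.1204, 2.754, 1.3824, 1.1715, 0.6438, 0.6552 → Σ = 9.7305
T = 9.7305 / 3.7622 = 2.586386… → 2.59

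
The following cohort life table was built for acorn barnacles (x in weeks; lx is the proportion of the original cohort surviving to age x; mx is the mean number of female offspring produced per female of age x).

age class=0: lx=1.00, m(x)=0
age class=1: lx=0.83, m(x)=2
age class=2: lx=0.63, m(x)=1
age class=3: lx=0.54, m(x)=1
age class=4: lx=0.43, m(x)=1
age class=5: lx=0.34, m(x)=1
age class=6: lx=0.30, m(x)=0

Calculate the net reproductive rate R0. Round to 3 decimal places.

lx·mx by age: 0, 1.66, 0.63, 0.54, 0.43, 0.34, 0
R0 = Σ lx·mx = 3.6 → 3.600

3.600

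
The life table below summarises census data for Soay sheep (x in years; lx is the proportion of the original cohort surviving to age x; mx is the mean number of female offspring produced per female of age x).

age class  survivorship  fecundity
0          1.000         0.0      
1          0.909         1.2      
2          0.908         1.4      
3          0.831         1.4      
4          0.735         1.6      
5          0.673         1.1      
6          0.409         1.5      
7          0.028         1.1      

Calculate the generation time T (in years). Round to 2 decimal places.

3.19

lx·mx: 0, 1.0908, 1.2712, 1.1634, 1.176, 0.7403, 0.6135, 0.0308 → R0 = 6.086
x·lx·mx: 0, 1.0908, 2.5424, 3.4902, 4.704, 3.7015, 3.681, 0.2156 → Σ = 19.4255
T = 19.4255 / 6.086 = 3.191834… → 3.19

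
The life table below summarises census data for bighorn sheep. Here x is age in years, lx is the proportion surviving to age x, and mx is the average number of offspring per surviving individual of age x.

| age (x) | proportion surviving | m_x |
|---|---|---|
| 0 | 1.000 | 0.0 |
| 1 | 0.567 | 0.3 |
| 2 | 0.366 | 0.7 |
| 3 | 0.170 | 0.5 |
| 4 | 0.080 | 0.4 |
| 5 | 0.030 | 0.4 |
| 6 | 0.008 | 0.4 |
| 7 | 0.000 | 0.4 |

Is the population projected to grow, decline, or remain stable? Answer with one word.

R0 = Σ lx·mx = 0 + 0.1701 + 0.2562 + 0.085 + 0.032 + 0.012 + 0.0032 + 0 = 0.5585
R0 < 1, so the population is declining.

declining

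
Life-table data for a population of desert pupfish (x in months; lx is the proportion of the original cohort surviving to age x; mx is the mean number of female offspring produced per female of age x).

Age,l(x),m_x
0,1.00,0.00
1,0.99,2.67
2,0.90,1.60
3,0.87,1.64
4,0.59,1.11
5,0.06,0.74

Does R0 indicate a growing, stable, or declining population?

growing

R0 = Σ lx·mx = 0 + 2.6433 + 1.44 + 1.4268 + 0.6549 + 0.0444 = 6.2094
R0 > 1, so the population is growing.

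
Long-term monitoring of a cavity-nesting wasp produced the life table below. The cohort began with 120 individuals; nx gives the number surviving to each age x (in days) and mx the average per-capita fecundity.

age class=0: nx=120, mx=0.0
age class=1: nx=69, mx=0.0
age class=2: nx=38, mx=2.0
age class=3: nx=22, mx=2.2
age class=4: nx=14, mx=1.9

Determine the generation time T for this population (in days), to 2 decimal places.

2.67

lx = nx/n0 = nx/120: 1, 0.575, 0.31667…, 0.18333…, 0.11667…
lx·mx: 0, 0, 0.633333…, 0.403333…, 0.221667… → R0 = 1.258333…
x·lx·mx: 0, 0, 1.266667…, 1.21…, 0.886667… → Σ = 3.363333…
T = 3.363333… / 1.258333… = 2.672848… → 2.67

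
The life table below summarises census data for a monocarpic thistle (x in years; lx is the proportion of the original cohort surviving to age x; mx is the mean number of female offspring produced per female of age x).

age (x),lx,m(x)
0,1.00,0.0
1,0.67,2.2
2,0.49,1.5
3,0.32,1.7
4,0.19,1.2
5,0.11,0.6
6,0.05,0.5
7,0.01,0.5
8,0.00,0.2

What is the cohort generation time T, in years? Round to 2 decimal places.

1.95

lx·mx: 0, 1.474, 0.735, 0.544, 0.228, 0.066, 0.025, 0.005, 0 → R0 = 3.077
x·lx·mx: 0, 1.474, 1.47, 1.632, 0.912, 0.33, 0.15, 0.035, 0 → Σ = 6.003
T = 6.003 / 3.077 = 1.950926… → 1.95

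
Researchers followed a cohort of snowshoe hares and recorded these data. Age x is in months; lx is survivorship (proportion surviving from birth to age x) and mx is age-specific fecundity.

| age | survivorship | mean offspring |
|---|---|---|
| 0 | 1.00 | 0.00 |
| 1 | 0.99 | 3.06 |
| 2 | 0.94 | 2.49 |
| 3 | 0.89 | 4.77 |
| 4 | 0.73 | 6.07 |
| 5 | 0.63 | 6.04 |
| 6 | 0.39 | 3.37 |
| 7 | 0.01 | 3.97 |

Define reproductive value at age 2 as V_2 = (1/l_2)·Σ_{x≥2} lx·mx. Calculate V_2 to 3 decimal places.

17.209

lx·mx for x ≥ 2: 2.3406, 4.2453, 4.4311, 3.8052, 1.3143, 0.0397 → sum = 16.1762
V_2 = 16.1762 / l_2 = 16.1762 / 0.94 = 17.208723… → 17.209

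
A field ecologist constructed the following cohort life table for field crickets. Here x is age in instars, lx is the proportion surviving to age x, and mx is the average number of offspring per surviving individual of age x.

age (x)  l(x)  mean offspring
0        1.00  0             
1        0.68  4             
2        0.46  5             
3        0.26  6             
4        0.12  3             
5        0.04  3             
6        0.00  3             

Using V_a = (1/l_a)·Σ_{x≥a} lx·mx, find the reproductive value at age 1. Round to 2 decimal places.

10.38

lx·mx for x ≥ 1: 2.72, 2.3, 1.56, 0.36, 0.12, 0 → sum = 7.06
V_1 = 7.06 / l_1 = 7.06 / 0.68 = 10.382353… → 10.38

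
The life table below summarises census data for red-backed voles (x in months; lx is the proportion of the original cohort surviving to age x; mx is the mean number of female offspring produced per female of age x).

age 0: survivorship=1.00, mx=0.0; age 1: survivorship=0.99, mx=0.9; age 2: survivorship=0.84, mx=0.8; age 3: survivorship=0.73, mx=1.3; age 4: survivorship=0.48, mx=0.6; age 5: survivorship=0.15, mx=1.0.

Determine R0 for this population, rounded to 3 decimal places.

lx·mx by age: 0, 0.891, 0.672, 0.949, 0.288, 0.15
R0 = Σ lx·mx = 2.95 → 2.950

2.950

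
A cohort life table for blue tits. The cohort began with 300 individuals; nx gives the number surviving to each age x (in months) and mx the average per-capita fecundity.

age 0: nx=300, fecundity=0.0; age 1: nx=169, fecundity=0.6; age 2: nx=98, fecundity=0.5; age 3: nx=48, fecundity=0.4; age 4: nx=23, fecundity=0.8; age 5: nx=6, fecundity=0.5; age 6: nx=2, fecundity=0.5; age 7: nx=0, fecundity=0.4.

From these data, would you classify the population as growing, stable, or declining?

lx = nx/n0 = nx/300: 1, 0.56333…, 0.32667…, 0.16, 0.07667…, 0.02, 0.00667…, 0
R0 = Σ lx·mx = 0 + 0.338… + 0.163333… + 0.064 + 0.061333… + 0.01 + 0.003333… + 0 = 0.64…
R0 < 1, so the population is declining.

declining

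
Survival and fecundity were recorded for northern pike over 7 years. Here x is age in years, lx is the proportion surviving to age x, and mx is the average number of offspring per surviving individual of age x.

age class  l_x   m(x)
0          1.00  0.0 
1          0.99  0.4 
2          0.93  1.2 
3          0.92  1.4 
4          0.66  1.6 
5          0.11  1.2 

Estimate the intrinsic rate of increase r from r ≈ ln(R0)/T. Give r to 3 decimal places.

0.485

R0 = Σ lx·mx = 0 + 0.396 + 1.116 + 1.288 + 1.056 + 0.132 = 3.988
Σ x·lx·mx = 11.376; T = 11.376/3.988 = 2.85256…
r ≈ ln(R0)/T = ln(3.988)/2.85256… = 0.48493… → 0.485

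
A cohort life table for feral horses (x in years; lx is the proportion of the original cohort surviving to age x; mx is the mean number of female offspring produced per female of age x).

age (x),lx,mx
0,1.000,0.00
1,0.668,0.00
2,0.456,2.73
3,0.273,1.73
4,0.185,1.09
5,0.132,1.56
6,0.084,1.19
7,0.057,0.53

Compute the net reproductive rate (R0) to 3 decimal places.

2.255

lx·mx by age: 0, 0, 1.24488, 0.47229, 0.20165, 0.20592, 0.09996, 0.03021
R0 = Σ lx·mx = 2.25491 → 2.255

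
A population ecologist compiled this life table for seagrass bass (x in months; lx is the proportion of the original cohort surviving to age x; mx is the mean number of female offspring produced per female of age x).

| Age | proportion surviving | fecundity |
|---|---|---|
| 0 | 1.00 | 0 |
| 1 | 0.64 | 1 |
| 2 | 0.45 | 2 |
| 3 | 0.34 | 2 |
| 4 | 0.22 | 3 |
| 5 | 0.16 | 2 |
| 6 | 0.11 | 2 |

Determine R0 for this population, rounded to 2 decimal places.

3.42

lx·mx by age: 0, 0.64, 0.9, 0.68, 0.66, 0.32, 0.22
R0 = Σ lx·mx = 3.42 → 3.42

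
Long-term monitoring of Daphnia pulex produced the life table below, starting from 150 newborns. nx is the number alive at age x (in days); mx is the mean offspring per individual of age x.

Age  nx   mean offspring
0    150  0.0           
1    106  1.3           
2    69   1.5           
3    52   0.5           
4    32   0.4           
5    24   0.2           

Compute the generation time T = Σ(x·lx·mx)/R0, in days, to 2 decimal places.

lx = nx/n0 = nx/150: 1, 0.70667…, 0.46, 0.34667…, 0.21333…, 0.16
lx·mx: 0, 0.918667…, 0.69, 0.173333…, 0.085333…, 0.032 → R0 = 1.899333…
x·lx·mx: 0, 0.918667…, 1.38, 0.52…, 0.341333…, 0.16 → Σ = 3.32…
T = 3.32… / 1.899333… = 1.747982… → 1.75

1.75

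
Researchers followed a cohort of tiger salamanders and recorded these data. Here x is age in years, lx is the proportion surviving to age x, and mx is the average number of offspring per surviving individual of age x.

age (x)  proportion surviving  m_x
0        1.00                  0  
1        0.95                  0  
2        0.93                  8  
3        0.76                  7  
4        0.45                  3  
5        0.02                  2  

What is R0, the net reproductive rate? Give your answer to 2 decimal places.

14.15

lx·mx by age: 0, 0, 7.44, 5.32, 1.35, 0.04
R0 = Σ lx·mx = 14.15 → 14.15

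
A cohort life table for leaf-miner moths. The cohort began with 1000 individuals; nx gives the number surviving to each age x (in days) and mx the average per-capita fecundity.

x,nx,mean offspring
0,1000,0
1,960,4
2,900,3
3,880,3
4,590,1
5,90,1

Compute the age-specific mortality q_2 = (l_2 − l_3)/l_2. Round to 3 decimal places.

lx = nx/n0 = nx/1000: 1, 0.96, 0.9, 0.88, 0.59, 0.09
q_2 = (l_2 − l_3) / l_2 = (0.9 − 0.88) / 0.9
     = 0.02 / 0.9 = 0.022222… → 0.022

0.022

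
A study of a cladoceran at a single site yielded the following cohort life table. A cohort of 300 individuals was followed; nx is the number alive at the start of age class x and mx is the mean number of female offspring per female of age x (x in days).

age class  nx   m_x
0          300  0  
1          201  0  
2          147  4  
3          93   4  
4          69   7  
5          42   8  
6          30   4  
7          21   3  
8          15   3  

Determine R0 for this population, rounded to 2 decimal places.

lx = nx/n0 = nx/300: 1, 0.67, 0.49, 0.31, 0.23, 0.14, 0.1, 0.07, 0.05
lx·mx by age: 0, 0, 1.96, 1.24, 1.61, 1.12, 0.4, 0.21, 0.15
R0 = Σ lx·mx = 6.69 → 6.69

6.69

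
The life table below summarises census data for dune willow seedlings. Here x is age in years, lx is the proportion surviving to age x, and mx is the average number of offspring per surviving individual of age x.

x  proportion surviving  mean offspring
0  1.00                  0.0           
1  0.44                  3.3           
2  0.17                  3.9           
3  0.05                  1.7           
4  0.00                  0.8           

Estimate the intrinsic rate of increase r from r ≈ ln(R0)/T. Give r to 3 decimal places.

0.572

R0 = Σ lx·mx = 0 + 1.452 + 0.663 + 0.085 + 0 = 2.2
Σ x·lx·mx = 3.033; T = 3.033/2.2 = 1.37864…
r ≈ ln(R0)/T = ln(2.2)/1.37864… = 0.57191… → 0.572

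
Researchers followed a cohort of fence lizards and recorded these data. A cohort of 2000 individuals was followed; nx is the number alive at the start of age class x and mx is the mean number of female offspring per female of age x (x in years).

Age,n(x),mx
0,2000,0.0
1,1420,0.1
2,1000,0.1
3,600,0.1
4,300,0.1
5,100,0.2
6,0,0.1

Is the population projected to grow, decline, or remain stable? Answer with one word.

lx = nx/n0 = nx/2000: 1, 0.71, 0.5, 0.3, 0.15, 0.05, 0
R0 = Σ lx·mx = 0 + 0.071 + 0.05 + 0.03 + 0.015 + 0.01 + 0 = 0.176
R0 < 1, so the population is declining.

declining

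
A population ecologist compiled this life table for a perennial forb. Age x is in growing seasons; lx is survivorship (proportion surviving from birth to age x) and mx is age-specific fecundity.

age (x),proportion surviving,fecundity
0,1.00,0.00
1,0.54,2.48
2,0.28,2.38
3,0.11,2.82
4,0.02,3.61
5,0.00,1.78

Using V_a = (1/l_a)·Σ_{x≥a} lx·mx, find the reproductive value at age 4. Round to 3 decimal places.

3.610

lx·mx for x ≥ 4: 0.0722, 0 → sum = 0.0722
V_4 = 0.0722 / l_4 = 0.0722 / 0.02 = 3.61 → 3.610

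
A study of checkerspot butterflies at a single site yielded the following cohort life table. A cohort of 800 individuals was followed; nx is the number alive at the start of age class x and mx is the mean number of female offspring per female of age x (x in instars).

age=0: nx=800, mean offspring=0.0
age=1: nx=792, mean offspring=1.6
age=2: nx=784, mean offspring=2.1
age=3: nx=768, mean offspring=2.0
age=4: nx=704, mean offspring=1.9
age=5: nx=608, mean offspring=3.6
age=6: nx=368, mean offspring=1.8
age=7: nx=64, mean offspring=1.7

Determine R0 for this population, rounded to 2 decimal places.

lx = nx/n0 = nx/800: 1, 0.99, 0.98, 0.96, 0.88, 0.76, 0.46, 0.08
lx·mx by age: 0, 1.584, 2.058, 1.92, 1.672, 2.736, 0.828, 0.136
R0 = Σ lx·mx = 10.934 → 10.93

10.93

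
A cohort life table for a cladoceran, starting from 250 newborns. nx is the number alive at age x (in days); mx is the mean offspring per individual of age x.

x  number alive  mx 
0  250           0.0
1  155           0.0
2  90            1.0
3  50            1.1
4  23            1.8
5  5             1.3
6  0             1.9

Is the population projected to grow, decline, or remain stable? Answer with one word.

declining

lx = nx/n0 = nx/250: 1, 0.62, 0.36, 0.2, 0.092, 0.02, 0
R0 = Σ lx·mx = 0 + 0 + 0.36 + 0.22 + 0.1656 + 0.026 + 0 = 0.7716
R0 < 1, so the population is declining.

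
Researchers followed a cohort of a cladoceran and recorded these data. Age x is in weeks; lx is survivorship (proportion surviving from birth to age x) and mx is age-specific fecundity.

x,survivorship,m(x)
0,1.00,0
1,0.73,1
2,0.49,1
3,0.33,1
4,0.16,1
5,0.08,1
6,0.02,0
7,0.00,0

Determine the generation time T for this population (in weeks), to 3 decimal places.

lx·mx: 0, 0.73, 0.49, 0.33, 0.16, 0.08, 0, 0 → R0 = 1.79
x·lx·mx: 0, 0.73, 0.98, 0.99, 0.64, 0.4, 0, 0 → Σ = 3.74
T = 3.74 / 1.79 = 2.089385… → 2.089

2.089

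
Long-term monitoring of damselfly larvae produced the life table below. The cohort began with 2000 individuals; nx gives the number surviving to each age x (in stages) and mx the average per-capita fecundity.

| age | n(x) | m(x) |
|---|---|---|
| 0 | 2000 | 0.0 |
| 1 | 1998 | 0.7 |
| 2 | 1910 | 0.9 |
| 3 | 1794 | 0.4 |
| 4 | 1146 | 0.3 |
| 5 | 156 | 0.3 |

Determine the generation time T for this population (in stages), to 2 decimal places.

2.03

lx = nx/n0 = nx/2000: 1, 0.999, 0.955, 0.897, 0.573, 0.078
lx·mx: 0, 0.6993, 0.8595, 0.3588, 0.1719, 0.0234 → R0 = 2.1129
x·lx·mx: 0, 0.6993, 1.719, 1.0764, 0.6876, 0.117 → Σ = 4.2993
T = 4.2993 / 2.1129 = 2.034786… → 2.03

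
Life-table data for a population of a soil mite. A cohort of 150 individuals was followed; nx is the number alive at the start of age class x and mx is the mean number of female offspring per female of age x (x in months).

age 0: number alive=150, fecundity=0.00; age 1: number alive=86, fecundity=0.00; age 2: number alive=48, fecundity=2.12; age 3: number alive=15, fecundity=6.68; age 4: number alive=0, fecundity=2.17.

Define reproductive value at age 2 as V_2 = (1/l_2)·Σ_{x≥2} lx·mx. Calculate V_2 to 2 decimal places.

4.21

lx = nx/n0 = nx/150: 1, 0.57333…, 0.32, 0.1, 0
lx·mx for x ≥ 2: 0.6784, 0.668, 0 → sum = 1.3464
V_2 = 1.3464 / l_2 = 1.3464 / 0.32 = 4.2075 → 4.21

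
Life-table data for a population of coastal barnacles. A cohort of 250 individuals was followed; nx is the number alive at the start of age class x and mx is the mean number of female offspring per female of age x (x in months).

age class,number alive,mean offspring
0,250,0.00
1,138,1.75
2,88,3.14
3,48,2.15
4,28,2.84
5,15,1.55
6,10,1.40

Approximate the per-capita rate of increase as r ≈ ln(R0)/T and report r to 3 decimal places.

lx = nx/n0 = nx/250: 1, 0.552, 0.352, 0.192, 0.112, 0.06, 0.04
R0 = Σ lx·mx = 0 + 0.966 + 1.10528 + 0.4128 + 0.31808 + 0.093 + 0.056 = 2.95116
Σ x·lx·mx = 6.48828; T = 6.48828/2.95116 = 2.19855…
r ≈ ln(R0)/T = ln(2.95116)/2.19855… = 0.49223… → 0.492

0.492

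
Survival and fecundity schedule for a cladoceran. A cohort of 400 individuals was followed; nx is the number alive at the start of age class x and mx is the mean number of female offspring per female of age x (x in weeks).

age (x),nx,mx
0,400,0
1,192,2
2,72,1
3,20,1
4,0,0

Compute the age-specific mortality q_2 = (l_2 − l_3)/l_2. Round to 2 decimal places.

lx = nx/n0 = nx/400: 1, 0.48, 0.18, 0.05, 0
q_2 = (l_2 − l_3) / l_2 = (0.18 − 0.05) / 0.18
     = 0.13 / 0.18 = 0.722222… → 0.72

0.72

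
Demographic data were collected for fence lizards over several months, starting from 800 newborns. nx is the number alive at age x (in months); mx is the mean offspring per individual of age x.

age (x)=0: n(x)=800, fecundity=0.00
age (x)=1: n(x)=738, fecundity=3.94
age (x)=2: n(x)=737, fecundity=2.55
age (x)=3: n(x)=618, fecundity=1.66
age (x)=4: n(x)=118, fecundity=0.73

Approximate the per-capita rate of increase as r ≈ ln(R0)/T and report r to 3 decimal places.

1.168

lx = nx/n0 = nx/800: 1, 0.9225, 0.92125, 0.7725, 0.1475
R0 = Σ lx·mx = 0 + 3.63465… + 2.34919… + 1.28235… + 0.10768… = 7.373863…
Σ x·lx·mx = 12.610775…; T = 12.610775…/7.373863… = 1.7102…
r ≈ ln(R0)/T = ln(7.373863…)/1.7102… = 1.16825… → 1.168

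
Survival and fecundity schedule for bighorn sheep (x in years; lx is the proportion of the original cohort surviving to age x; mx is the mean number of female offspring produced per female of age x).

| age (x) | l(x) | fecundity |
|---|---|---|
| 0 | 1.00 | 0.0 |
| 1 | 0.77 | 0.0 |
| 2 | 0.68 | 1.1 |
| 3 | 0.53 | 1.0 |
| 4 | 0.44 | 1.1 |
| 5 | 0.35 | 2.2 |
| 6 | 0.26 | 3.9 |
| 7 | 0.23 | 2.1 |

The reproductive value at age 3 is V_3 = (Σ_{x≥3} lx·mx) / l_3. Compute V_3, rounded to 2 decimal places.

6.19

lx·mx for x ≥ 3: 0.53, 0.484, 0.77, 1.014, 0.483 → sum = 3.281
V_3 = 3.281 / l_3 = 3.281 / 0.53 = 6.190566… → 6.19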